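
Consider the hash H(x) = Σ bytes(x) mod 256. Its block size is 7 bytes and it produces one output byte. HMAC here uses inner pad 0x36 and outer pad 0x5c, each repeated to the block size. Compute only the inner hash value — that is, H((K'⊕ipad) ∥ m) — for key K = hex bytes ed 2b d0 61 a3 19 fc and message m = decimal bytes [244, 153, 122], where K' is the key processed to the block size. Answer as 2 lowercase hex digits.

Key hex bytes ed 2b d0 61 a3 19 fc is exactly B = 7 bytes: K' = ed 2b d0 61 a3 19 fc.
K' ⊕ ipad = db 1d e6 57 95 2f ca.
Inner input = db 1d e6 57 95 2f ca ∥ f4 99 7a.
Inner hash: sum = 219+29+230+87+149+47+202+244+153+122 = 1482; mod 256 = 202 → ca.

ca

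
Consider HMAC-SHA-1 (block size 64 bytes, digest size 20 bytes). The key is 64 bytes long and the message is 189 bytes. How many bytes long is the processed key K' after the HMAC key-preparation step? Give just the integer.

Key is 64 ≤ 64 bytes, zero-padded: |K'| = 64.

64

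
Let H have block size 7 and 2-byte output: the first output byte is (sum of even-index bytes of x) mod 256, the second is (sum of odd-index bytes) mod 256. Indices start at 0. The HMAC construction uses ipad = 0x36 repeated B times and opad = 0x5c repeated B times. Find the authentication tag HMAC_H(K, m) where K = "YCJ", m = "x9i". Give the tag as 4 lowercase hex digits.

Key "YCJ" = 59 43 4a is 3 bytes ≤ B = 7; zero-pad to 7 bytes: K' = 59 43 4a 00 00 00 00.
K' ⊕ ipad = 6f 75 7c 36 36 36 36.  K' ⊕ opad = 05 1f 16 5c 5c 5c 5c.
Inner input = (K'⊕ipad) ∥ m = 6f 75 7c 36 36 36 36 ∥ 78 39 69.
Inner hash: even-index sum = 400 mod 256 = 144; odd-index sum = 450 mod 256 = 194 → 90 c2.
Outer input = (K'⊕opad) ∥ inner = 05 1f 16 5c 5c 5c 5c ∥ 90 c2.
Outer hash (tag): even-index sum = 405 mod 256 = 149; odd-index sum = 359 mod 256 = 103 → 95 67.

9567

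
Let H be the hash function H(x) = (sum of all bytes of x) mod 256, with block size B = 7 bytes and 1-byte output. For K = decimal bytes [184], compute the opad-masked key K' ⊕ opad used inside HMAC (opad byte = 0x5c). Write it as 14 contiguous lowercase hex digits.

Key decimal bytes [184] = b8 is 1 byte ≤ B = 7; zero-pad to 7 bytes: K' = b8 00 00 00 00 00 00.
XOR each byte with 0x5c: b8⊕5c=e4, 00⊕5c=5c, 00⊕5c=5c, 00⊕5c=5c, 00⊕5c=5c, 00⊕5c=5c, 00⊕5c=5c.

e45c5c5c5c5c5c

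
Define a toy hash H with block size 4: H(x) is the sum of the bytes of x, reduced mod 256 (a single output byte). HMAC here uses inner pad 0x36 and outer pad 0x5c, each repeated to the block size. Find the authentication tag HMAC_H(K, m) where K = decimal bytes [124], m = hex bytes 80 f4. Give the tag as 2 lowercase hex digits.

94

Key decimal bytes [124] = 7c is 1 byte ≤ B = 4; zero-pad to 4 bytes: K' = 7c 00 00 00.
K' ⊕ ipad = 4a 36 36 36.  K' ⊕ opad = 20 5c 5c 5c.
Inner input = (K'⊕ipad) ∥ m = 4a 36 36 36 ∥ 80 f4.
Inner hash: sum = 74+54+54+54+128+244 = 608; mod 256 = 96 → 60.
Outer input = (K'⊕opad) ∥ inner = 20 5c 5c 5c ∥ 60.
Outer hash (tag): sum = 32+92+92+92+96 = 404; mod 256 = 148 → 94.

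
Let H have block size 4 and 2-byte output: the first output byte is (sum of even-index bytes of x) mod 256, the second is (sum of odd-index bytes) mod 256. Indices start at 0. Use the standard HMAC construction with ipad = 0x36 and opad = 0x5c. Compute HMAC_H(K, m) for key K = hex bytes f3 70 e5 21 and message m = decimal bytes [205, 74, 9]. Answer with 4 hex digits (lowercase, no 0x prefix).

Key hex bytes f3 70 e5 21 is exactly B = 4 bytes: K' = f3 70 e5 21.
K' ⊕ ipad = c5 46 d3 17.  K' ⊕ opad = af 2c b9 7d.
Inner input = (K'⊕ipad) ∥ m = c5 46 d3 17 ∥ cd 4a 09.
Inner hash: even-index sum = 622 mod 256 = 110; odd-index sum = 167 mod 256 = 167 → 6e a7.
Outer input = (K'⊕opad) ∥ inner = af 2c b9 7d ∥ 6e a7.
Outer hash (tag): even-index sum = 470 mod 256 = 214; odd-index sum = 336 mod 256 = 80 → d6 50.

d650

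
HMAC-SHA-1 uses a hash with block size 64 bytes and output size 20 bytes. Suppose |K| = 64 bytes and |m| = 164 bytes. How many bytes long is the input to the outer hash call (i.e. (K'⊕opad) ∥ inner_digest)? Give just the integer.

84

Key is 64 ≤ 64 bytes, zero-padded: |K'| = 64.
Outer input = (K'⊕opad) ∥ H(inner) → 64 + 20 = 84 bytes.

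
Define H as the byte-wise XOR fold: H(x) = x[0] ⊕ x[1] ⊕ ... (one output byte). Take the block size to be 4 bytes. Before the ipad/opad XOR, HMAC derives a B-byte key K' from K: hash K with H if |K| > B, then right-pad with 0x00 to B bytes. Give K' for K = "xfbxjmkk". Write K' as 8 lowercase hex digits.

03000000

|K| = 8 > B = 4, so first hash the key.
H(K): XOR 78⊕66⊕62⊕78⊕6a⊕6d⊕6b⊕6b = 03.
Zero-pad H(K) = 03 to 4 bytes: K' = 03 00 00 00.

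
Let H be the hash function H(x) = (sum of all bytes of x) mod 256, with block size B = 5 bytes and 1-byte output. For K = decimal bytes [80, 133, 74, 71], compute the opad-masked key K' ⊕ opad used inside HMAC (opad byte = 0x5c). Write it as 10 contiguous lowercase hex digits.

Key decimal bytes [80, 133, 74, 71] = 50 85 4a 47 is 4 bytes ≤ B = 5; zero-pad to 5 bytes: K' = 50 85 4a 47 00.
XOR each byte with 0x5c: 50⊕5c=0c, 85⊕5c=d9, 4a⊕5c=16, 47⊕5c=1b, 00⊕5c=5c.

0cd9161b5c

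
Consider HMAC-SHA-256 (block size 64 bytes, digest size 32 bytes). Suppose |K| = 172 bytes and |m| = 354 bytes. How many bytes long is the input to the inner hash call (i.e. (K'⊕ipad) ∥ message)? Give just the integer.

418

Key is 172 > 64 bytes, so it is hashed to 32 bytes then zero-padded to 64: |K'| = 64.
Inner input = (K'⊕ipad) ∥ m → 64 + 354 = 418 bytes.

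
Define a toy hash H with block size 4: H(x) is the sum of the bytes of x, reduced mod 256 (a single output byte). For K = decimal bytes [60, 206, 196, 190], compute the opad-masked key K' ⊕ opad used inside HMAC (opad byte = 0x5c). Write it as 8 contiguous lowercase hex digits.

Key decimal bytes [60, 206, 196, 190] = 3c ce c4 be is exactly B = 4 bytes: K' = 3c ce c4 be.
XOR each byte with 0x5c: 3c⊕5c=60, ce⊕5c=92, c4⊕5c=98, be⊕5c=e2.

609298e2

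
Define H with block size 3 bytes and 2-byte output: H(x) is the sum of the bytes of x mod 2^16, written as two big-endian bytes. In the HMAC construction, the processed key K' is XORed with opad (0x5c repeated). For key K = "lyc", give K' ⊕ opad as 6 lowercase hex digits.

30253f

Key "lyc" = 6c 79 63 is exactly B = 3 bytes: K' = 6c 79 63.
XOR each byte with 0x5c: 6c⊕5c=30, 79⊕5c=25, 63⊕5c=3f.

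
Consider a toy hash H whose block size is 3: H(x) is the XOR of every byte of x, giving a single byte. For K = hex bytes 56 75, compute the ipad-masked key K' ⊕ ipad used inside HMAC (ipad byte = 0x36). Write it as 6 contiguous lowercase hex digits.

Key hex bytes 56 75 is 2 bytes ≤ B = 3; zero-pad to 3 bytes: K' = 56 75 00.
XOR each byte with 0x36: 56⊕36=60, 75⊕36=43, 00⊕36=36.

604336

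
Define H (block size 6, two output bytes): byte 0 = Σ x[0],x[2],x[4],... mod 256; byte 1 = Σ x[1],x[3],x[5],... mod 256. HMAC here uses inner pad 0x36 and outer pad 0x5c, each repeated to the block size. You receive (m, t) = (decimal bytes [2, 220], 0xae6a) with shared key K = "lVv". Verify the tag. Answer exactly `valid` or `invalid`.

invalid

Key "lVv" = 6c 56 76 is 3 bytes ≤ B = 6; zero-pad to 6 bytes: K' = 6c 56 76 00 00 00.
K' ⊕ ipad = 5a 60 40 36 36 36; K' ⊕ opad = 30 0a 2a 5c 5c 5c.
Inner hash: even-index sum = 210 mod 256 = 210; odd-index sum = 424 mod 256 = 168 → d2 a8.
Outer hash (recomputed tag): even-index sum = 392 mod 256 = 136; odd-index sum = 362 mod 256 = 106 → 88 6a.
Recomputed tag = 886a; claimed = ae6a → mismatch.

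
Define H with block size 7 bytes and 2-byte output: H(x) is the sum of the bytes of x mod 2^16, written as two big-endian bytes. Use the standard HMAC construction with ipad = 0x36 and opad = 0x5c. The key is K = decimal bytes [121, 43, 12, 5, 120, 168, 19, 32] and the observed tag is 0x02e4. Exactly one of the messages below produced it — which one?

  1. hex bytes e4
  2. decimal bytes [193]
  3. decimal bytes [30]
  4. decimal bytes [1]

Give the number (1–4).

1

Key decimal bytes [121, 43, 12, 5, 120, 168, 19, 32] = 79 2b 0c 05 78 a8 13 20 is 8 bytes > B = 7, so hash it first: H(key) = 02 08, then zero-pad to 7 bytes: K' = 02 08 00 00 00 00 00.
K' ⊕ ipad = 34 3e 36 36 36 36 36; K' ⊕ opad = 5e 54 5c 5c 5c 5c 5c.
m1: inner = H(34 3e 36 36 36 36 36 e4) = 02 64; tag = H(5e 54 5c 5c 5c 5c 5c 02 64) = 02e4 ← matches
m2: inner = H(34 3e 36 36 36 36 36 c1) = 02 41; tag = H(5e 54 5c 5c 5c 5c 5c 02 41) = 02c1
m3: inner = H(34 3e 36 36 36 36 36 1e) = 01 9e; tag = H(5e 54 5c 5c 5c 5c 5c 01 9e) = 031d
m4: inner = H(34 3e 36 36 36 36 36 01) = 01 81; tag = H(5e 54 5c 5c 5c 5c 5c 01 81) = 0300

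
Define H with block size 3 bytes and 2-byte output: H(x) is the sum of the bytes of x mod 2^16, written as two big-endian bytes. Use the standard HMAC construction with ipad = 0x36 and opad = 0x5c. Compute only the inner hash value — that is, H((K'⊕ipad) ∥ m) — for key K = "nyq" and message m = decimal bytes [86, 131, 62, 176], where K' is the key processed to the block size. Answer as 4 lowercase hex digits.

Key "nyq" = 6e 79 71 is exactly B = 3 bytes: K' = 6e 79 71.
K' ⊕ ipad = 58 4f 47.
Inner input = 58 4f 47 ∥ 56 83 3e b0.
Inner hash: sum = 88+79+71+86+131+62+176 = 693 → 02 b5.

02b5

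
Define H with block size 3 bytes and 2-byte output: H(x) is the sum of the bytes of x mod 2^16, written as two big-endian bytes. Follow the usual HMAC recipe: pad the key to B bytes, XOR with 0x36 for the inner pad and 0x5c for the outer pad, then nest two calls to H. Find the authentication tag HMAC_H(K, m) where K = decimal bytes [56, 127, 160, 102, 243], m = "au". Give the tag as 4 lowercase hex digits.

Key decimal bytes [56, 127, 160, 102, 243] = 38 7f a0 66 f3 is 5 bytes > B = 3, so hash it first: H(key) = 02 b0, then zero-pad to 3 bytes: K' = 02 b0 00.
K' ⊕ ipad = 34 86 36.  K' ⊕ opad = 5e ec 5c.
Inner input = (K'⊕ipad) ∥ m = 34 86 36 ∥ 61 75.
Inner hash: sum = 52+134+54+97+117 = 454 → 01 c6.
Outer input = (K'⊕opad) ∥ inner = 5e ec 5c ∥ 01 c6.
Outer hash (tag): sum = 94+236+92+1+198 = 621 → 02 6d.

026d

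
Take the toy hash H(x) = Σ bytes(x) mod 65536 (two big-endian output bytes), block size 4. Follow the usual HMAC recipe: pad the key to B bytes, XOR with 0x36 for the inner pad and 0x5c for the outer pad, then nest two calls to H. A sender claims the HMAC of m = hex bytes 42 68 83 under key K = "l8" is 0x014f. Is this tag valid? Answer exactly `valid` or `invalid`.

valid

Key "l8" = 6c 38 is 2 bytes ≤ B = 4; zero-pad to 4 bytes: K' = 6c 38 00 00.
K' ⊕ ipad = 5a 0e 36 36; K' ⊕ opad = 30 64 5c 5c.
Inner hash: sum = 90+14+54+54+66+104+131 = 513 → 02 01.
Outer hash (recomputed tag): sum = 48+100+92+92+2+1 = 335 → 01 4f.
Recomputed tag = 014f; claimed = 014f → match.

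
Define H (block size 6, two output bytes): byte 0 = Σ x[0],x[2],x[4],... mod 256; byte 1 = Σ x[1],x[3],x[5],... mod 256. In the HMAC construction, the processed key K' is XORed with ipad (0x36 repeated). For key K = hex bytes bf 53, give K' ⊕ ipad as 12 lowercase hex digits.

Key hex bytes bf 53 is 2 bytes ≤ B = 6; zero-pad to 6 bytes: K' = bf 53 00 00 00 00.
XOR each byte with 0x36: bf⊕36=89, 53⊕36=65, 00⊕36=36, 00⊕36=36, 00⊕36=36, 00⊕36=36.

896536363636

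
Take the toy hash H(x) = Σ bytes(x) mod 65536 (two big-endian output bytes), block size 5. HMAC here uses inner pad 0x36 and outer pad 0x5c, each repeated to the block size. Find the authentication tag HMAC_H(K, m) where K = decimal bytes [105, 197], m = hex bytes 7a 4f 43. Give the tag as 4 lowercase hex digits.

01e5

Key decimal bytes [105, 197] = 69 c5 is 2 bytes ≤ B = 5; zero-pad to 5 bytes: K' = 69 c5 00 00 00.
K' ⊕ ipad = 5f f3 36 36 36.  K' ⊕ opad = 35 99 5c 5c 5c.
Inner input = (K'⊕ipad) ∥ m = 5f f3 36 36 36 ∥ 7a 4f 43.
Inner hash: sum = 95+243+54+54+54+122+79+67 = 768 → 03 00.
Outer input = (K'⊕opad) ∥ inner = 35 99 5c 5c 5c ∥ 03 00.
Outer hash (tag): sum = 53+153+92+92+92+3+0 = 485 → 01 e5.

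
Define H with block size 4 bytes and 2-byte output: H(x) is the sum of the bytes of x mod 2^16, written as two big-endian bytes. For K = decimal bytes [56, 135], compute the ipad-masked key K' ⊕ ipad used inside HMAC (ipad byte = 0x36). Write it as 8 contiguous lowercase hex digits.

0eb13636

Key decimal bytes [56, 135] = 38 87 is 2 bytes ≤ B = 4; zero-pad to 4 bytes: K' = 38 87 00 00.
XOR each byte with 0x36: 38⊕36=0e, 87⊕36=b1, 00⊕36=36, 00⊕36=36.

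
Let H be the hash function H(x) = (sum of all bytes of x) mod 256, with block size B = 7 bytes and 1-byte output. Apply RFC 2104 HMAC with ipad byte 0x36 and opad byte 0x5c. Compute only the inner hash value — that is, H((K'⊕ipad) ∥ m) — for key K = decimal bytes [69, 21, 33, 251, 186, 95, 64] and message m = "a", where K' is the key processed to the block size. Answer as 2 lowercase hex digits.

46

Key decimal bytes [69, 21, 33, 251, 186, 95, 64] = 45 15 21 fb ba 5f 40 is exactly B = 7 bytes: K' = 45 15 21 fb ba 5f 40.
K' ⊕ ipad = 73 23 17 cd 8c 69 76.
Inner input = 73 23 17 cd 8c 69 76 ∥ 61.
Inner hash: sum = 115+35+23+205+140+105+118+97 = 838; mod 256 = 70 → 46.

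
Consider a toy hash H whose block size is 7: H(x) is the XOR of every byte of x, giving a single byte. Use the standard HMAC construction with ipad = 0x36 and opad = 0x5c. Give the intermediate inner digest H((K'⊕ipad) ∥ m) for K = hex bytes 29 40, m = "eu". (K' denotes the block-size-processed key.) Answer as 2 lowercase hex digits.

Key hex bytes 29 40 is 2 bytes ≤ B = 7; zero-pad to 7 bytes: K' = 29 40 00 00 00 00 00.
K' ⊕ ipad = 1f 76 36 36 36 36 36.
Inner input = 1f 76 36 36 36 36 36 ∥ 65 75.
Inner hash: XOR 1f⊕76⊕36⊕36⊕36⊕36⊕36⊕65⊕75 = 4f.

4f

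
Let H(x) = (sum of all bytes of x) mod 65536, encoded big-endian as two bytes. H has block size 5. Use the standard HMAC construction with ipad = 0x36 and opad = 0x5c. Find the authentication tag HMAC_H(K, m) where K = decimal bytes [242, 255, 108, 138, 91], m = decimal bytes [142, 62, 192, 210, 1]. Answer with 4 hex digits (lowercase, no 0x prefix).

02d2

Key decimal bytes [242, 255, 108, 138, 91] = f2 ff 6c 8a 5b is exactly B = 5 bytes: K' = f2 ff 6c 8a 5b.
K' ⊕ ipad = c4 c9 5a bc 6d.  K' ⊕ opad = ae a3 30 d6 07.
Inner input = (K'⊕ipad) ∥ m = c4 c9 5a bc 6d ∥ 8e 3e c0 d2 01.
Inner hash: sum = 196+201+90+188+109+142+62+192+210+1 = 1391 → 05 6f.
Outer input = (K'⊕opad) ∥ inner = ae a3 30 d6 07 ∥ 05 6f.
Outer hash (tag): sum = 174+163+48+214+7+5+111 = 722 → 02 d2.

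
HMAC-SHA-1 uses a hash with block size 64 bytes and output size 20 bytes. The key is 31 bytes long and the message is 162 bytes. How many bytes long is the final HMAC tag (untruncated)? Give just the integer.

20

The tag is one SHA-1 digest: 20 bytes.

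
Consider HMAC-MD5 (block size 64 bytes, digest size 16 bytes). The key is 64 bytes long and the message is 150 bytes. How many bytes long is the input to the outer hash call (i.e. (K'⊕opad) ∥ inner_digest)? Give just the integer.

Key is 64 ≤ 64 bytes, zero-padded: |K'| = 64.
Outer input = (K'⊕opad) ∥ H(inner) → 64 + 16 = 80 bytes.

80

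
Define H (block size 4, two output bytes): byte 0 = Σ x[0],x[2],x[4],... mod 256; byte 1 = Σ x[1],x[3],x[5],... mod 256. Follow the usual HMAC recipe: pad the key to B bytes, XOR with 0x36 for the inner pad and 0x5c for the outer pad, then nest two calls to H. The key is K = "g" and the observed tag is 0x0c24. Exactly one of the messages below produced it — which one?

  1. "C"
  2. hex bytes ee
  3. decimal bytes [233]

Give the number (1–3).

Key "g" = 67 is 1 byte ≤ B = 4; zero-pad to 4 bytes: K' = 67 00 00 00.
K' ⊕ ipad = 51 36 36 36; K' ⊕ opad = 3b 5c 5c 5c.
m1: inner = H(51 36 36 36 43) = ca 6c; tag = H(3b 5c 5c 5c ca 6c) = 6124
m2: inner = H(51 36 36 36 ee) = 75 6c; tag = H(3b 5c 5c 5c 75 6c) = 0c24 ← matches
m3: inner = H(51 36 36 36 e9) = 70 6c; tag = H(3b 5c 5c 5c 70 6c) = 0724

2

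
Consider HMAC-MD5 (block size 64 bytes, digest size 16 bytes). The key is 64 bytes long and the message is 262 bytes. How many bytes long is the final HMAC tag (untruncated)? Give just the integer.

The tag is one MD5 digest: 16 bytes.

16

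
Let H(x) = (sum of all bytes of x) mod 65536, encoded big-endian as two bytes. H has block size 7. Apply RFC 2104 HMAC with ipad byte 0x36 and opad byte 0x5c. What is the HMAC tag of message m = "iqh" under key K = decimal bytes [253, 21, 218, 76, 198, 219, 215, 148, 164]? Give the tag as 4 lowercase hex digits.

Key decimal bytes [253, 21, 218, 76, 198, 219, 215, 148, 164] = fd 15 da 4c c6 db d7 94 a4 is 9 bytes > B = 7, so hash it first: H(key) = 05 e8, then zero-pad to 7 bytes: K' = 05 e8 00 00 00 00 00.
K' ⊕ ipad = 33 de 36 36 36 36 36.  K' ⊕ opad = 59 b4 5c 5c 5c 5c 5c.
Inner input = (K'⊕ipad) ∥ m = 33 de 36 36 36 36 36 ∥ 69 71 68.
Inner hash: sum = 51+222+54+54+54+54+54+105+113+104 = 865 → 03 61.
Outer input = (K'⊕opad) ∥ inner = 59 b4 5c 5c 5c 5c 5c ∥ 03 61.
Outer hash (tag): sum = 89+180+92+92+92+92+92+3+97 = 829 → 03 3d.

033d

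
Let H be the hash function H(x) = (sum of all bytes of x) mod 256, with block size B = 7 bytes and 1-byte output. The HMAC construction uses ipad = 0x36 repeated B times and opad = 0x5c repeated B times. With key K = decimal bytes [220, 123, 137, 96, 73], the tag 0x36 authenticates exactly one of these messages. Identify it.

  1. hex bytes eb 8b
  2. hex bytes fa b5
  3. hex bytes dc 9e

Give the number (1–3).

Key decimal bytes [220, 123, 137, 96, 73] = dc 7b 89 60 49 is 5 bytes ≤ B = 7; zero-pad to 7 bytes: K' = dc 7b 89 60 49 00 00.
K' ⊕ ipad = ea 4d bf 56 7f 36 36; K' ⊕ opad = 80 27 d5 3c 15 5c 5c.
m1: inner = H(ea 4d bf 56 7f 36 36 eb 8b) = ad; tag = H(80 27 d5 3c 15 5c 5c ad) = 32
m2: inner = H(ea 4d bf 56 7f 36 36 fa b5) = e6; tag = H(80 27 d5 3c 15 5c 5c e6) = 6b
m3: inner = H(ea 4d bf 56 7f 36 36 dc 9e) = b1; tag = H(80 27 d5 3c 15 5c 5c b1) = 36 ← matches

3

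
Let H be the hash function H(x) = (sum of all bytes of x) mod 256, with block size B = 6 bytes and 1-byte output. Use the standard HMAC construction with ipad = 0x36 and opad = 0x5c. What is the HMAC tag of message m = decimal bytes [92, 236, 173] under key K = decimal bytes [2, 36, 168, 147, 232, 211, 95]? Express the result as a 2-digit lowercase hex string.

43

Key decimal bytes [2, 36, 168, 147, 232, 211, 95] = 02 24 a8 93 e8 d3 5f is 7 bytes > B = 6, so hash it first: H(key) = 7b, then zero-pad to 6 bytes: K' = 7b 00 00 00 00 00.
K' ⊕ ipad = 4d 36 36 36 36 36.  K' ⊕ opad = 27 5c 5c 5c 5c 5c.
Inner input = (K'⊕ipad) ∥ m = 4d 36 36 36 36 36 ∥ 5c ec ad.
Inner hash: sum = 77+54+54+54+54+54+92+236+173 = 848; mod 256 = 80 → 50.
Outer input = (K'⊕opad) ∥ inner = 27 5c 5c 5c 5c 5c ∥ 50.
Outer hash (tag): sum = 39+92+92+92+92+92+80 = 579; mod 256 = 67 → 43.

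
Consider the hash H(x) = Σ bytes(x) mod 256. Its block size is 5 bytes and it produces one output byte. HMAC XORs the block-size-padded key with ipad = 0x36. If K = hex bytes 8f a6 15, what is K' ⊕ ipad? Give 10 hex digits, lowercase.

b990233636

Key hex bytes 8f a6 15 is 3 bytes ≤ B = 5; zero-pad to 5 bytes: K' = 8f a6 15 00 00.
XOR each byte with 0x36: 8f⊕36=b9, a6⊕36=90, 15⊕36=23, 00⊕36=36, 00⊕36=36.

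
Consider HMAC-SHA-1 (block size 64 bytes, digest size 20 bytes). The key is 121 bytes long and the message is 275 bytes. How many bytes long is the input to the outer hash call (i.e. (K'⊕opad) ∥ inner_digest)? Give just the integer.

84

Key is 121 > 64 bytes, so it is hashed to 20 bytes then zero-padded to 64: |K'| = 64.
Outer input = (K'⊕opad) ∥ H(inner) → 64 + 20 = 84 bytes.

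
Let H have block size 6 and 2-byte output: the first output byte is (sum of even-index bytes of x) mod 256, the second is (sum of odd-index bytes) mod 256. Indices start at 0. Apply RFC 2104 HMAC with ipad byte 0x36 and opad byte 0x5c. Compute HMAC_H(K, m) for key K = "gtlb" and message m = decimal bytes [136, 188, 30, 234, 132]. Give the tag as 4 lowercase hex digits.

Key "gtlb" = 67 74 6c 62 is 4 bytes ≤ B = 6; zero-pad to 6 bytes: K' = 67 74 6c 62 00 00.
K' ⊕ ipad = 51 42 5a 54 36 36.  K' ⊕ opad = 3b 28 30 3e 5c 5c.
Inner input = (K'⊕ipad) ∥ m = 51 42 5a 54 36 36 ∥ 88 bc 1e ea 84.
Inner hash: even-index sum = 523 mod 256 = 11; odd-index sum = 626 mod 256 = 114 → 0b 72.
Outer input = (K'⊕opad) ∥ inner = 3b 28 30 3e 5c 5c ∥ 0b 72.
Outer hash (tag): even-index sum = 210 mod 256 = 210; odd-index sum = 308 mod 256 = 52 → d2 34.

d234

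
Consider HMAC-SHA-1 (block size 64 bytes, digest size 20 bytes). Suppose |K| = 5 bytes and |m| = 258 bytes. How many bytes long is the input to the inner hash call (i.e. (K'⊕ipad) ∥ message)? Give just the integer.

Key is 5 ≤ 64 bytes, zero-padded: |K'| = 64.
Inner input = (K'⊕ipad) ∥ m → 64 + 258 = 322 bytes.

322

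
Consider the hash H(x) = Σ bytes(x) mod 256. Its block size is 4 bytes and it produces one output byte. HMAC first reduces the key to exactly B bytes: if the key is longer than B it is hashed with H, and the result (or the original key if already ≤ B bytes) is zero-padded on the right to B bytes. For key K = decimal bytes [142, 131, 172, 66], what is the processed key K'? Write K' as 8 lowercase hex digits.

8e83ac42

Key decimal bytes [142, 131, 172, 66] = 8e 83 ac 42 is exactly B = 4 bytes: K' = 8e 83 ac 42.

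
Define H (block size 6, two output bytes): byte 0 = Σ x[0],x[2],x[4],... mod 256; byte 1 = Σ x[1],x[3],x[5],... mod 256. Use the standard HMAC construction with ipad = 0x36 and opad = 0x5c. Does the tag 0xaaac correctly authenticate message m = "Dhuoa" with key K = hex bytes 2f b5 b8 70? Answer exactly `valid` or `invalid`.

Key hex bytes 2f b5 b8 70 is 4 bytes ≤ B = 6; zero-pad to 6 bytes: K' = 2f b5 b8 70 00 00.
K' ⊕ ipad = 19 83 8e 46 36 36; K' ⊕ opad = 73 e9 e4 2c 5c 5c.
Inner hash: even-index sum = 503 mod 256 = 247; odd-index sum = 470 mod 256 = 214 → f7 d6.
Outer hash (recomputed tag): even-index sum = 682 mod 256 = 170; odd-index sum = 583 mod 256 = 71 → aa 47.
Recomputed tag = aa47; claimed = aaac → mismatch.

invalid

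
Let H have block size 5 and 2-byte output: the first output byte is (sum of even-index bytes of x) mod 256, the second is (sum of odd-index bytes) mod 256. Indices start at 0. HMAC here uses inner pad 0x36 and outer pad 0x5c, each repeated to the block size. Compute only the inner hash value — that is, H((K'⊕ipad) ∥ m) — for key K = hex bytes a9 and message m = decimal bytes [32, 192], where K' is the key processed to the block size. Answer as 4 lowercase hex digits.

cb8c

Key hex bytes a9 is 1 byte ≤ B = 5; zero-pad to 5 bytes: K' = a9 00 00 00 00.
K' ⊕ ipad = 9f 36 36 36 36.
Inner input = 9f 36 36 36 36 ∥ 20 c0.
Inner hash: even-index sum = 459 mod 256 = 203; odd-index sum = 140 mod 256 = 140 → cb 8c.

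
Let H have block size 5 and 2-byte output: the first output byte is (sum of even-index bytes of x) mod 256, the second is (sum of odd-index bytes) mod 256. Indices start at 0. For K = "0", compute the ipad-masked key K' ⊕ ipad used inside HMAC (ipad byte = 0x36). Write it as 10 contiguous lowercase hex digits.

Key "0" = 30 is 1 byte ≤ B = 5; zero-pad to 5 bytes: K' = 30 00 00 00 00.
XOR each byte with 0x36: 30⊕36=06, 00⊕36=36, 00⊕36=36, 00⊕36=36, 00⊕36=36.

0636363636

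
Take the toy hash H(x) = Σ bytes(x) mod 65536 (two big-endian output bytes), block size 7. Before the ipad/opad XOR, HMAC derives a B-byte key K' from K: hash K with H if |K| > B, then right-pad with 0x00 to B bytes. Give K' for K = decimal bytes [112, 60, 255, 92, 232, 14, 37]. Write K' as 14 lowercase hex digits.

Key decimal bytes [112, 60, 255, 92, 232, 14, 37] = 70 3c ff 5c e8 0e 25 is exactly B = 7 bytes: K' = 70 3c ff 5c e8 0e 25.

703cff5ce80e25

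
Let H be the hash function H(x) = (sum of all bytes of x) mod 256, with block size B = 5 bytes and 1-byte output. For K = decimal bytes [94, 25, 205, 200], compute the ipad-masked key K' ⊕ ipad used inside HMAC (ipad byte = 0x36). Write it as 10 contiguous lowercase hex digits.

Key decimal bytes [94, 25, 205, 200] = 5e 19 cd c8 is 4 bytes ≤ B = 5; zero-pad to 5 bytes: K' = 5e 19 cd c8 00.
XOR each byte with 0x36: 5e⊕36=68, 19⊕36=2f, cd⊕36=fb, c8⊕36=fe, 00⊕36=36.

682ffbfe36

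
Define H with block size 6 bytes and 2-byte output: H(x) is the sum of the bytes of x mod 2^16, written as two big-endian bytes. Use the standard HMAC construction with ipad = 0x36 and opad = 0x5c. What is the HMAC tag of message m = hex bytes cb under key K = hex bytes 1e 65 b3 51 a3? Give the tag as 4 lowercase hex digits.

03d1

Key hex bytes 1e 65 b3 51 a3 is 5 bytes ≤ B = 6; zero-pad to 6 bytes: K' = 1e 65 b3 51 a3 00.
K' ⊕ ipad = 28 53 85 67 95 36.  K' ⊕ opad = 42 39 ef 0d ff 5c.
Inner input = (K'⊕ipad) ∥ m = 28 53 85 67 95 36 ∥ cb.
Inner hash: sum = 40+83+133+103+149+54+203 = 765 → 02 fd.
Outer input = (K'⊕opad) ∥ inner = 42 39 ef 0d ff 5c ∥ 02 fd.
Outer hash (tag): sum = 66+57+239+13+255+92+2+253 = 977 → 03 d1.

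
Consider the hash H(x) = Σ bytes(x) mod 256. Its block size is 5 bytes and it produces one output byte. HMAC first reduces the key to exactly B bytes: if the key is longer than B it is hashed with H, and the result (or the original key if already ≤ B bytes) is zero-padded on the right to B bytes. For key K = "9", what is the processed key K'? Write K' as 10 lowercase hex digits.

3900000000

Key "9" = 39 is 1 byte ≤ B = 5; zero-pad to 5 bytes: K' = 39 00 00 00 00.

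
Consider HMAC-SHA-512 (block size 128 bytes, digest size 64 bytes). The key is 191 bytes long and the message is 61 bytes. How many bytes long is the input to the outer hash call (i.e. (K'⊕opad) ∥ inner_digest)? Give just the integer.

192

Key is 191 > 128 bytes, so it is hashed to 64 bytes then zero-padded to 128: |K'| = 128.
Outer input = (K'⊕opad) ∥ H(inner) → 128 + 64 = 192 bytes.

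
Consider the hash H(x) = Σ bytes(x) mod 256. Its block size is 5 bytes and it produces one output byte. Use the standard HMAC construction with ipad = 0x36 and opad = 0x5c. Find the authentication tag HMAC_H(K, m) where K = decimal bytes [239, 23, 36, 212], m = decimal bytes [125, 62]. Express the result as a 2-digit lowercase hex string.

39

Key decimal bytes [239, 23, 36, 212] = ef 17 24 d4 is 4 bytes ≤ B = 5; zero-pad to 5 bytes: K' = ef 17 24 d4 00.
K' ⊕ ipad = d9 21 12 e2 36.  K' ⊕ opad = b3 4b 78 88 5c.
Inner input = (K'⊕ipad) ∥ m = d9 21 12 e2 36 ∥ 7d 3e.
Inner hash: sum = 217+33+18+226+54+125+62 = 735; mod 256 = 223 → df.
Outer input = (K'⊕opad) ∥ inner = b3 4b 78 88 5c ∥ df.
Outer hash (tag): sum = 179+75+120+136+92+223 = 825; mod 256 = 57 → 39.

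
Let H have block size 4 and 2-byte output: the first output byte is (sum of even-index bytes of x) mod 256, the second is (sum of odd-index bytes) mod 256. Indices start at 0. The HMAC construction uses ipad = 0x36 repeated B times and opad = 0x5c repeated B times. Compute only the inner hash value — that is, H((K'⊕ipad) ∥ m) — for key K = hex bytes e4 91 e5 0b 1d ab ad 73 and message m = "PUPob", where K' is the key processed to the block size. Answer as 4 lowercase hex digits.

dd86

Key hex bytes e4 91 e5 0b 1d ab ad 73 is 8 bytes > B = 4, so hash it first: H(key) = 93 ba, then zero-pad to 4 bytes: K' = 93 ba 00 00.
K' ⊕ ipad = a5 8c 36 36.
Inner input = a5 8c 36 36 ∥ 50 55 50 6f 62.
Inner hash: even-index sum = 477 mod 256 = 221; odd-index sum = 390 mod 256 = 134 → dd 86.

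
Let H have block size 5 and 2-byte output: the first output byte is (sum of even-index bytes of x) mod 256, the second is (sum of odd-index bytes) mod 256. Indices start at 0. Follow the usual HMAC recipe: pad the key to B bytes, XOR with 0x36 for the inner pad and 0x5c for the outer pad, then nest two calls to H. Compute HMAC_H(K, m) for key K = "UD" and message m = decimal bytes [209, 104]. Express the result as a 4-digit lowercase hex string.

Key "UD" = 55 44 is 2 bytes ≤ B = 5; zero-pad to 5 bytes: K' = 55 44 00 00 00.
K' ⊕ ipad = 63 72 36 36 36.  K' ⊕ opad = 09 18 5c 5c 5c.
Inner input = (K'⊕ipad) ∥ m = 63 72 36 36 36 ∥ d1 68.
Inner hash: even-index sum = 311 mod 256 = 55; odd-index sum = 377 mod 256 = 121 → 37 79.
Outer input = (K'⊕opad) ∥ inner = 09 18 5c 5c 5c ∥ 37 79.
Outer hash (tag): even-index sum = 314 mod 256 = 58; odd-index sum = 171 mod 256 = 171 → 3a ab.

3aab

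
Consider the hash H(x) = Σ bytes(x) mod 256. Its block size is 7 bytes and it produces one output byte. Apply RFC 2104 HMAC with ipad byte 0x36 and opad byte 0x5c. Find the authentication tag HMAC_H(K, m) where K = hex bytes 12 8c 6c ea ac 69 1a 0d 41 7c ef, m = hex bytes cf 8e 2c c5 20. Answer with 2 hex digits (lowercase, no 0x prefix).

44

Key hex bytes 12 8c 6c ea ac 69 1a 0d 41 7c ef is 11 bytes > B = 7, so hash it first: H(key) = dc, then zero-pad to 7 bytes: K' = dc 00 00 00 00 00 00.
K' ⊕ ipad = ea 36 36 36 36 36 36.  K' ⊕ opad = 80 5c 5c 5c 5c 5c 5c.
Inner input = (K'⊕ipad) ∥ m = ea 36 36 36 36 36 36 ∥ cf 8e 2c c5 20.
Inner hash: sum = 234+54+54+54+54+54+54+207+142+44+197+32 = 1180; mod 256 = 156 → 9c.
Outer input = (K'⊕opad) ∥ inner = 80 5c 5c 5c 5c 5c 5c ∥ 9c.
Outer hash (tag): sum = 128+92+92+92+92+92+92+156 = 836; mod 256 = 68 → 44.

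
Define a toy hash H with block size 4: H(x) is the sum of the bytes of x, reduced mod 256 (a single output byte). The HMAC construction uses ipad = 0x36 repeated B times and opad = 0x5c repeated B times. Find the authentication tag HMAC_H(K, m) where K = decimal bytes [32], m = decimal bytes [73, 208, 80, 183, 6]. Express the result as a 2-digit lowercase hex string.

Key decimal bytes [32] = 20 is 1 byte ≤ B = 4; zero-pad to 4 bytes: K' = 20 00 00 00.
K' ⊕ ipad = 16 36 36 36.  K' ⊕ opad = 7c 5c 5c 5c.
Inner input = (K'⊕ipad) ∥ m = 16 36 36 36 ∥ 49 d0 50 b7 06.
Inner hash: sum = 22+54+54+54+73+208+80+183+6 = 734; mod 256 = 222 → de.
Outer input = (K'⊕opad) ∥ inner = 7c 5c 5c 5c ∥ de.
Outer hash (tag): sum = 124+92+92+92+222 = 622; mod 256 = 110 → 6e.

6e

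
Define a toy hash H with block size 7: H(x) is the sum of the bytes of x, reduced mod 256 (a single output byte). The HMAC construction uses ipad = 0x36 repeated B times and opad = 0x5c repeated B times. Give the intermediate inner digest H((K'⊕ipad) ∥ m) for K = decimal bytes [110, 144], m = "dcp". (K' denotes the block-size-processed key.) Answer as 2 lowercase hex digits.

Key decimal bytes [110, 144] = 6e 90 is 2 bytes ≤ B = 7; zero-pad to 7 bytes: K' = 6e 90 00 00 00 00 00.
K' ⊕ ipad = 58 a6 36 36 36 36 36.
Inner input = 58 a6 36 36 36 36 36 ∥ 64 63 70.
Inner hash: sum = 88+166+54+54+54+54+54+100+99+112 = 835; mod 256 = 67 → 43.

43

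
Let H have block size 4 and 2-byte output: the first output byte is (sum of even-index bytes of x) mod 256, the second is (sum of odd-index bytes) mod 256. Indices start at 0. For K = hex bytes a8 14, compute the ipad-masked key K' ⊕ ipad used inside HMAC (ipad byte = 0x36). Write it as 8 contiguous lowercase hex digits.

Key hex bytes a8 14 is 2 bytes ≤ B = 4; zero-pad to 4 bytes: K' = a8 14 00 00.
XOR each byte with 0x36: a8⊕36=9e, 14⊕36=22, 00⊕36=36, 00⊕36=36.

9e223636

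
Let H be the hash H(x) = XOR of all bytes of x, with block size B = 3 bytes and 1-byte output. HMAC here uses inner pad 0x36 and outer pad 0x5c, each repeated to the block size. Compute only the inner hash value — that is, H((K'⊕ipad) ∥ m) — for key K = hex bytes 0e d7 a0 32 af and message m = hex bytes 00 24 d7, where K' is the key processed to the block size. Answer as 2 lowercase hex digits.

Key hex bytes 0e d7 a0 32 af is 5 bytes > B = 3, so hash it first: H(key) = e4, then zero-pad to 3 bytes: K' = e4 00 00.
K' ⊕ ipad = d2 36 36.
Inner input = d2 36 36 ∥ 00 24 d7.
Inner hash: XOR d2⊕36⊕36⊕00⊕24⊕d7 = 21.

21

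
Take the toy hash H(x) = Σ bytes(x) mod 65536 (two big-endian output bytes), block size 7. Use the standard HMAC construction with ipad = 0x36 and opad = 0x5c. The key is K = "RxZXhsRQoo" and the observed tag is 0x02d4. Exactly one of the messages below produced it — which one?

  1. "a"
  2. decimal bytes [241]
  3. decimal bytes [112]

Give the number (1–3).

2

Key "RxZXhsRQoo" = 52 78 5a 58 68 73 52 51 6f 6f is 10 bytes > B = 7, so hash it first: H(key) = 03 d8, then zero-pad to 7 bytes: K' = 03 d8 00 00 00 00 00.
K' ⊕ ipad = 35 ee 36 36 36 36 36; K' ⊕ opad = 5f 84 5c 5c 5c 5c 5c.
m1: inner = H(35 ee 36 36 36 36 36 61) = 02 92; tag = H(5f 84 5c 5c 5c 5c 5c 02 92) = 0343
m2: inner = H(35 ee 36 36 36 36 36 f1) = 03 22; tag = H(5f 84 5c 5c 5c 5c 5c 03 22) = 02d4 ← matches
m3: inner = H(35 ee 36 36 36 36 36 70) = 02 a1; tag = H(5f 84 5c 5c 5c 5c 5c 02 a1) = 0352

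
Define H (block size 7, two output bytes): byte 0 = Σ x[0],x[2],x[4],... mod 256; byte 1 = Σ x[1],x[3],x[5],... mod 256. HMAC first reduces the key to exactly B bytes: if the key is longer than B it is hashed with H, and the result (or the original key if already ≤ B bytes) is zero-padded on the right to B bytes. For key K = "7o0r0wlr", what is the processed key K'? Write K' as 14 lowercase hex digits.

03ca0000000000

|K| = 8 > B = 7, so first hash the key.
H(K): even-index sum = 259 mod 256 = 3; odd-index sum = 458 mod 256 = 202 → 03 ca.
Zero-pad H(K) = 03 ca to 7 bytes: K' = 03 ca 00 00 00 00 00.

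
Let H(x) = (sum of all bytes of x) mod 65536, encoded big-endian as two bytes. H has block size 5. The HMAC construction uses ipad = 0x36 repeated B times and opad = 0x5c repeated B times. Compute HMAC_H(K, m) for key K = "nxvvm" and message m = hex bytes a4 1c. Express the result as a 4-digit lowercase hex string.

011e

Key "nxvvm" = 6e 78 76 76 6d is exactly B = 5 bytes: K' = 6e 78 76 76 6d.
K' ⊕ ipad = 58 4e 40 40 5b.  K' ⊕ opad = 32 24 2a 2a 31.
Inner input = (K'⊕ipad) ∥ m = 58 4e 40 40 5b ∥ a4 1c.
Inner hash: sum = 88+78+64+64+91+164+28 = 577 → 02 41.
Outer input = (K'⊕opad) ∥ inner = 32 24 2a 2a 31 ∥ 02 41.
Outer hash (tag): sum = 50+36+42+42+49+2+65 = 286 → 01 1e.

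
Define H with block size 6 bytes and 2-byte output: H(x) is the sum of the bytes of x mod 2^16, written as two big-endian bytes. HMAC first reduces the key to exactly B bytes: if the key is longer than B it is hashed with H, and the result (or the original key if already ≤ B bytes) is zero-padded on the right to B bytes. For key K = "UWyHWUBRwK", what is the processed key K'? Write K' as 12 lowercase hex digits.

|K| = 10 > B = 6, so first hash the key.
H(K): sum = 85+87+121+72+87+85+66+82+119+75 = 879 → 03 6f.
Zero-pad H(K) = 03 6f to 6 bytes: K' = 03 6f 00 00 00 00.

036f00000000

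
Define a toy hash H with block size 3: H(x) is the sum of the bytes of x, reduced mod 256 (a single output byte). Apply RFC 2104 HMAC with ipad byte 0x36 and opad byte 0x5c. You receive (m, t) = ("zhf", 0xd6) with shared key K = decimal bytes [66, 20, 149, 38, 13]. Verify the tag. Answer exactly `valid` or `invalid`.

valid

Key decimal bytes [66, 20, 149, 38, 13] = 42 14 95 26 0d is 5 bytes > B = 3, so hash it first: H(key) = 1e, then zero-pad to 3 bytes: K' = 1e 00 00.
K' ⊕ ipad = 28 36 36; K' ⊕ opad = 42 5c 5c.
Inner hash: sum = 40+54+54+122+104+102 = 476; mod 256 = 220 → dc.
Outer hash (recomputed tag): sum = 66+92+92+220 = 470; mod 256 = 214 → d6.
Recomputed tag = d6; claimed = d6 → match.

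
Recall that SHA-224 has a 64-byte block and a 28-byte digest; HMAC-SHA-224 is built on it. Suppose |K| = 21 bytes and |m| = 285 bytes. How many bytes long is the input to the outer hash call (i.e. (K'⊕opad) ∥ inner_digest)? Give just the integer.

92

Key is 21 ≤ 64 bytes, zero-padded: |K'| = 64.
Outer input = (K'⊕opad) ∥ H(inner) → 64 + 28 = 92 bytes.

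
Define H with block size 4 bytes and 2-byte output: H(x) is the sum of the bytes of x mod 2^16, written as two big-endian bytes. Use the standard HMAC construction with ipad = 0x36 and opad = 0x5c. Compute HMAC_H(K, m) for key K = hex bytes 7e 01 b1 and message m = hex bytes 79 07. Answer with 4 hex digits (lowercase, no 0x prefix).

0285

Key hex bytes 7e 01 b1 is 3 bytes ≤ B = 4; zero-pad to 4 bytes: K' = 7e 01 b1 00.
K' ⊕ ipad = 48 37 87 36.  K' ⊕ opad = 22 5d ed 5c.
Inner input = (K'⊕ipad) ∥ m = 48 37 87 36 ∥ 79 07.
Inner hash: sum = 72+55+135+54+121+7 = 444 → 01 bc.
Outer input = (K'⊕opad) ∥ inner = 22 5d ed 5c ∥ 01 bc.
Outer hash (tag): sum = 34+93+237+92+1+188 = 645 → 02 85.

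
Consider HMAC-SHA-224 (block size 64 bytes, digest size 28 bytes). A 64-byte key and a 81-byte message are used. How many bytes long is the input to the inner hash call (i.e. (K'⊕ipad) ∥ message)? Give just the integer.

145

Key is 64 ≤ 64 bytes, zero-padded: |K'| = 64.
Inner input = (K'⊕ipad) ∥ m → 64 + 81 = 145 bytes.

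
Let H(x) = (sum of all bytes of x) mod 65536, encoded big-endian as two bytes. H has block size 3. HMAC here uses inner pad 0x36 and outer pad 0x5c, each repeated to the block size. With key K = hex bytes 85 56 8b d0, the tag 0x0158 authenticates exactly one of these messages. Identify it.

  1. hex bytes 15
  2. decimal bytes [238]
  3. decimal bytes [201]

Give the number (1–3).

3

Key hex bytes 85 56 8b d0 is 4 bytes > B = 3, so hash it first: H(key) = 02 36, then zero-pad to 3 bytes: K' = 02 36 00.
K' ⊕ ipad = 34 00 36; K' ⊕ opad = 5e 6a 5c.
m1: inner = H(34 00 36 15) = 00 7f; tag = H(5e 6a 5c 00 7f) = 01a3
m2: inner = H(34 00 36 ee) = 01 58; tag = H(5e 6a 5c 01 58) = 017d
m3: inner = H(34 00 36 c9) = 01 33; tag = H(5e 6a 5c 01 33) = 0158 ← matches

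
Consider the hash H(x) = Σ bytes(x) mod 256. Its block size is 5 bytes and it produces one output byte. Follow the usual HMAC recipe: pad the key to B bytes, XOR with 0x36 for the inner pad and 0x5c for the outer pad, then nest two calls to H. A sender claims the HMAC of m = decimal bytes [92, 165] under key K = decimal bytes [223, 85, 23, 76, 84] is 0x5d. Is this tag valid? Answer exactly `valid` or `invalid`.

invalid

Key decimal bytes [223, 85, 23, 76, 84] = df 55 17 4c 54 is exactly B = 5 bytes: K' = df 55 17 4c 54.
K' ⊕ ipad = e9 63 21 7a 62; K' ⊕ opad = 83 09 4b 10 08.
Inner hash: sum = 233+99+33+122+98+92+165 = 842; mod 256 = 74 → 4a.
Outer hash (recomputed tag): sum = 131+9+75+16+8+74 = 313; mod 256 = 57 → 39.
Recomputed tag = 39; claimed = 5d → mismatch.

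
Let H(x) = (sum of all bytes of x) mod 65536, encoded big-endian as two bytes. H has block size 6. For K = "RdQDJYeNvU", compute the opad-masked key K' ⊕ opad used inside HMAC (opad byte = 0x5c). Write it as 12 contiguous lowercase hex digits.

5f305c5c5c5c

Key "RdQDJYeNvU" = 52 64 51 44 4a 59 65 4e 76 55 is 10 bytes > B = 6, so hash it first: H(key) = 03 6c, then zero-pad to 6 bytes: K' = 03 6c 00 00 00 00.
XOR each byte with 0x5c: 03⊕5c=5f, 6c⊕5c=30, 00⊕5c=5c, 00⊕5c=5c, 00⊕5c=5c, 00⊕5c=5c.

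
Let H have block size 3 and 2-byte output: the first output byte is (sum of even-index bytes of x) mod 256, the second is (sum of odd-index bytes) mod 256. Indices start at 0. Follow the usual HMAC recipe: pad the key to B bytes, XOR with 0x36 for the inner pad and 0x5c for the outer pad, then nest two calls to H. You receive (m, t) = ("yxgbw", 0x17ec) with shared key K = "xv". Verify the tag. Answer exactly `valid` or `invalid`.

invalid

Key "xv" = 78 76 is 2 bytes ≤ B = 3; zero-pad to 3 bytes: K' = 78 76 00.
K' ⊕ ipad = 4e 40 36; K' ⊕ opad = 24 2a 5c.
Inner hash: even-index sum = 350 mod 256 = 94; odd-index sum = 407 mod 256 = 151 → 5e 97.
Outer hash (recomputed tag): even-index sum = 279 mod 256 = 23; odd-index sum = 136 mod 256 = 136 → 17 88.
Recomputed tag = 1788; claimed = 17ec → mismatch.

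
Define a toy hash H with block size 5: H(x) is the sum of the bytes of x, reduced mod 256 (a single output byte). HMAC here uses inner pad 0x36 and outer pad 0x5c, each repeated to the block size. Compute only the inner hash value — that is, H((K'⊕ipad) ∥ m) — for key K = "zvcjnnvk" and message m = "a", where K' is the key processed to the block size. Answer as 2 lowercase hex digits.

85

Key "zvcjnnvk" = 7a 76 63 6a 6e 6e 76 6b is 8 bytes > B = 5, so hash it first: H(key) = 7a, then zero-pad to 5 bytes: K' = 7a 00 00 00 00.
K' ⊕ ipad = 4c 36 36 36 36.
Inner input = 4c 36 36 36 36 ∥ 61.
Inner hash: sum = 76+54+54+54+54+97 = 389; mod 256 = 133 → 85.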